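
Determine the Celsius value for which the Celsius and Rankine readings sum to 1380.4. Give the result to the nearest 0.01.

317.40°C

Let C be the Celsius reading. The Rankine reading is R = 1.8·C + 491.67.
Require C + R = 1380.4: (2.8)·C + 491.67 = 1380.4.
C = (1380.4 - 491.67) / (2.8) = 317.40.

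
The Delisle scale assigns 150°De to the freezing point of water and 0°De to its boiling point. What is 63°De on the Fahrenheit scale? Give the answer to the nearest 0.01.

Linear interpolation between the fixed points: C = (63 - 150) × 100 / (0 - 150) = 58.0000°C.
Then 58.0000 × 1.8 + 32 = 136.40°F.

136.40°F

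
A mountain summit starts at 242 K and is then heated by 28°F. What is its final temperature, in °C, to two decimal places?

-15.59°C

Initial temperature in Celsius: 242 - 273.15 = -31.1500°C.
The 28°F change is an interval, so only the factor 5/9 applies: +28 × 5/9 = +15.5556°C.
Final Celsius temperature: -31.1500 + 15.5556 = -15.5944°C.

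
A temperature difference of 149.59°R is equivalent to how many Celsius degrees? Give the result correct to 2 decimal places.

83.11°C

An interval of 1°R corresponds to 5/9°C.
149.59 × 5/9 = 83.11.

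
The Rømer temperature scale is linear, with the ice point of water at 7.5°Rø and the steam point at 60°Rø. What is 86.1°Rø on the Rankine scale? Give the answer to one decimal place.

761.2°R

Linear interpolation between the fixed points: C = (86.1 - 7.5) × 100 / (60 - 7.5) = 149.7143°C.
Then 149.7143 × 1.8 + 491.67 = 761.2°R.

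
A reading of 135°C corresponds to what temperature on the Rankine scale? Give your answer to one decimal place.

734.7°R

In Rankine: 135.0000 × 1.8 + 491.67 = 734.7°R.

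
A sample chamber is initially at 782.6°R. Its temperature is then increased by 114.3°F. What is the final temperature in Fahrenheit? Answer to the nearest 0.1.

Initial temperature in Celsius: (782.6 - 491.67) × 5/9 = 161.6278°C.
The 114.3°F change is an interval, so only the factor 5/9 applies: +114.3 × 5/9 = +63.5000°C.
Final Celsius temperature: 161.6278 + 63.5000 = 225.1278°C.
In Fahrenheit: 225.1278 × 1.8 + 32 = 437.2°F.

437.2°F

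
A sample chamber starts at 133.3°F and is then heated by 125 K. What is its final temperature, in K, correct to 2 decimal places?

454.43 K

Initial temperature in Celsius: (133.3 - 32) × 5/9 = 56.2778°C.
The 125 K change is an interval; Kelvin and Celsius degrees are the same size, so ΔC = +125°C.
Final Celsius temperature: 56.2778 + 125.0000 = 181.2778°C.
In kelvin: 181.2778 + 273.15 = 454.43 K.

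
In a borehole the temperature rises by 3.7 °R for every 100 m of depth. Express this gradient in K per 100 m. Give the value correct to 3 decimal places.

2.056 K/100 m

The quantity depends on a temperature interval, so only the ratio of degree sizes applies; the offset between the scales is irrelevant.
A change of 1°R is a change of 5/9 K, so 3.7 × 5/9 = 2.056.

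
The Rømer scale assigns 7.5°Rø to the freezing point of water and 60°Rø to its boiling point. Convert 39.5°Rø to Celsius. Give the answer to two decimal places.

Linear interpolation between the fixed points: C = (39.5 - 7.5) × 100 / (60 - 7.5) = 60.9524°C.

60.95°C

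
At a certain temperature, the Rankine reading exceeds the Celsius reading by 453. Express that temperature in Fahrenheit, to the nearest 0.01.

-55.01°F

Let x be the Rankine reading; then the Celsius reading is 5/9·x - 273.15.
(5/9·x - 273.15) - x = -453  ⇒  (-4/9)·x = -179.85  ⇒  x = 404.6625°R.
In Celsius: (404.6625 - 491.67) × 5/9 = -48.3375°C.
In Fahrenheit: -48.3375 × 1.8 + 32 = -55.01°F.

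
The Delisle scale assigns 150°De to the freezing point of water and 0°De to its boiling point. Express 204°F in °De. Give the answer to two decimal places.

First in Celsius: (204 - 32) × 5/9 = 95.5556°C.
Linearly onto the Delisle scale: 150 + (95.5556 / 100) × (0 - 150) = 6.67°De.

6.67°De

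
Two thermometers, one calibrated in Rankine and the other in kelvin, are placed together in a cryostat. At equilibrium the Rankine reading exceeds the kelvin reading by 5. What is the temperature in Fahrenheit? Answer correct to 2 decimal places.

Let x be the Rankine reading; then the kelvin reading is 5/9·x.
(5/9·x) - x = -5  ⇒  (-4/9)·x = -5  ⇒  x = 11.2500°R.
In Celsius: (11.25 - 491.67) × 5/9 = -266.9000°C.
In Fahrenheit: -266.9000 × 1.8 + 32 = -448.42°F.

-448.42°F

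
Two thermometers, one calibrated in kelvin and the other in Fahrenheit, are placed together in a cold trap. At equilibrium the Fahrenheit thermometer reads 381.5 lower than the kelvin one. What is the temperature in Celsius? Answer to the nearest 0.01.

-175.44°C

Let x be the kelvin reading; then the Fahrenheit reading is 1.8·x - 459.67.
(1.8·x - 459.67) - x = -381.5  ⇒  (0.8)·x = 78.17  ⇒  x = 97.7125 K.
In Celsius: 97.7125 - 273.15 = -175.44°C.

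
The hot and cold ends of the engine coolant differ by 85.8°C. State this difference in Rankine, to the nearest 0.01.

An interval of 1°C corresponds to 1.8°R.
85.8 × 1.8 = 154.44.

154.44°R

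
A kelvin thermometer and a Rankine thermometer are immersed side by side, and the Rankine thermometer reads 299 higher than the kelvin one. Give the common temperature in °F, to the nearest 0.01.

213.08°F

Let x be the kelvin reading; then the Rankine reading is 1.8·x.
(1.8·x) - x = 299  ⇒  (0.8)·x = 299  ⇒  x = 373.7500 K.
In Celsius: 373.75 - 273.15 = 100.6000°C.
In Fahrenheit: 100.6000 × 1.8 + 32 = 213.08°F.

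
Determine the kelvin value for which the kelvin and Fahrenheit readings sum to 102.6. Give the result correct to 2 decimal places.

200.81 K

Let K be the kelvin reading. The Fahrenheit reading is F = 1.8·K - 459.67.
Require K + F = 102.6: (2.8)·K - 459.67 = 102.6.
K = (102.6 + 459.67) / (2.8) = 200.81.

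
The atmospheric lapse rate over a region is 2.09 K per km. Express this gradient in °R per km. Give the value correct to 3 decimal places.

3.762 °R/km

Since only a temperature interval is involved, the additive offset between the scales drops out.
A change of 1 K is a change of 1.8°R, so 2.09 × 1.8 = 3.762.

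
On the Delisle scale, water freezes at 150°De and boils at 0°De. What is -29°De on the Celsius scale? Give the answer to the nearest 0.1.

Linear interpolation between the fixed points: C = (-29 - 150) × 100 / (0 - 150) = 119.3333°C.

119.3°C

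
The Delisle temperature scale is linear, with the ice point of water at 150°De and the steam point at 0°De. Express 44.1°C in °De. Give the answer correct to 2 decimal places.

Linearly onto the Delisle scale: 150 + (44.1000 / 100) × (0 - 150) = 83.85°De.

83.85°De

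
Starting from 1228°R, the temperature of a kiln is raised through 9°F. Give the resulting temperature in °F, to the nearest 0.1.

777.3°F

Initial temperature in Celsius: (1228 - 491.67) × 5/9 = 409.0722°C.
The 9°F change is an interval, so only the factor 5/9 applies: +9 × 5/9 = +5.0000°C.
Final Celsius temperature: 409.0722 + 5.0000 = 414.0722°C.
In Fahrenheit: 414.0722 × 1.8 + 32 = 777.3°F.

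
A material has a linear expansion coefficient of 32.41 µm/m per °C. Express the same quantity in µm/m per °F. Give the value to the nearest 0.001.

Since only a temperature interval is involved, the additive offset between the scales drops out.
A change of 1°F is a change of 5/9°C, so per °F the value is 32.41 × 5/9 = 18.006.

18.006 µm/m per °F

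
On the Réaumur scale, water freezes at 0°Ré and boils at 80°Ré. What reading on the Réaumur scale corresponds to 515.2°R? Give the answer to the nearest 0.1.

10.5°Ré

First in Celsius: (515.2 - 491.67) × 5/9 = 13.0722°C.
Linearly onto the Réaumur scale: 0 + (13.0722 / 100) × (80 - 0) = 10.5°Ré.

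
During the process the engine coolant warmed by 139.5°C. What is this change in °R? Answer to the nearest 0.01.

251.10°R

Only the scale ratio 1.8 matters for a change in temperature.
139.5 × 1.8 = 251.10.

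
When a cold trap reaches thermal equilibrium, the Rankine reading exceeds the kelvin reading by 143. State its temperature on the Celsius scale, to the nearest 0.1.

Let x be the Rankine reading; then the kelvin reading is 5/9·x.
(5/9·x) - x = -143  ⇒  (-4/9)·x = -143  ⇒  x = 321.7500°R.
In Celsius: (321.75 - 491.67) × 5/9 = -94.4°C.

-94.4°C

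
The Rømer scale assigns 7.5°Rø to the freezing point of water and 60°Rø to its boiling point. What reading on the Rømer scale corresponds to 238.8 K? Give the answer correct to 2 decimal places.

-10.53°Rø

First in Celsius: 238.8 - 273.15 = -34.3500°C.
Linearly onto the Rømer scale: 7.5 + (-34.3500 / 100) × (60 - 7.5) = -10.53°Rø.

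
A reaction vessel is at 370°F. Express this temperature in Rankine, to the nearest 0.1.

In Celsius: (370 - 32) × 5/9 = 187.7778°C.
In Rankine: 187.7778 × 1.8 + 491.67 = 829.7°R.

829.7°R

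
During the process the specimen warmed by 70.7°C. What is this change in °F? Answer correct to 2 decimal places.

127.26°F

For a temperature interval the offset drops out; only the factor 1.8 applies.
70.7 × 1.8 = 127.26.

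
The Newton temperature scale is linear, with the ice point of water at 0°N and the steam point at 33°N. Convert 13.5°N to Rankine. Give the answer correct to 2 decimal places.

565.31°R

Linear interpolation between the fixed points: C = (13.5 - 0) × 100 / (33 - 0) = 40.9091°C.
Then 40.9091 × 1.8 + 491.67 = 565.31°R.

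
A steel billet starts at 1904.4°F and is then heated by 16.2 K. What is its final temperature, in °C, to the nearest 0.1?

Initial temperature in Celsius: (1904.4 - 32) × 5/9 = 1040.2222°C.
The 16.2 K change is an interval; Kelvin and Celsius degrees are the same size, so ΔC = +16.2°C.
Final Celsius temperature: 1040.2222 + 16.2000 = 1056.4222°C.

1056.4°C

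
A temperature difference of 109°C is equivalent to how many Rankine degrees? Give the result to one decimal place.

An interval of 1°C corresponds to 1.8°R.
109 × 1.8 = 196.2.

196.2°R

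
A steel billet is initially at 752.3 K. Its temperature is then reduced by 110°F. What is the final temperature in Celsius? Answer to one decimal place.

Initial temperature in Celsius: 752.3 - 273.15 = 479.1500°C.
The 110°F change is an interval, so only the factor 5/9 applies: -110 × 5/9 = -61.1111°C.
Final Celsius temperature: 479.1500 - 61.1111 = 418.0389°C.

418.0°C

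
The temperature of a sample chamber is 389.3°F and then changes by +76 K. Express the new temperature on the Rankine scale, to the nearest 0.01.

985.77°R

Initial temperature in Celsius: (389.3 - 32) × 5/9 = 198.5000°C.
The 76 K change is an interval; Kelvin and Celsius degrees are the same size, so ΔC = +76°C.
Final Celsius temperature: 198.5000 + 76.0000 = 274.5000°C.
In Rankine: 274.5000 × 1.8 + 491.67 = 985.77°R.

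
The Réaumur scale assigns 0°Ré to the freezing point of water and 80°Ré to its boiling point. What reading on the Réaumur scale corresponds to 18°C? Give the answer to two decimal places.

Linearly onto the Réaumur scale: 0 + (18.0000 / 100) × (80 - 0) = 14.40°Ré.

14.40°Ré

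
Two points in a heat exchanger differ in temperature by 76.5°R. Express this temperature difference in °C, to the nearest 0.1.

42.5°C

For a temperature interval the offset drops out; only the factor 5/9 applies.
76.5 × 5/9 = 42.5.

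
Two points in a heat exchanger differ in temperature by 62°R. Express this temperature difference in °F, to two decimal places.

62.00°F

Rankine and Fahrenheit degrees are the same size, so the interval is unchanged: 62.00.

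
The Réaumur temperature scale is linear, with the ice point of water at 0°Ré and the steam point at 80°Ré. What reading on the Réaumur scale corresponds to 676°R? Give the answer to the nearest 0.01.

First in Celsius: (676 - 491.67) × 5/9 = 102.4056°C.
Linearly onto the Réaumur scale: 0 + (102.4056 / 100) × (80 - 0) = 81.92°Ré.

81.92°Ré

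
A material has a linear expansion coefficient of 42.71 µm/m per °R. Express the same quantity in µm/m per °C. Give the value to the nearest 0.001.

Since only a temperature interval is involved, the additive offset between the scales drops out.
A change of 1°C is a change of 1.8°R, so per °C the value is 42.71 × 1.8 = 76.878.

76.878 µm/m per °C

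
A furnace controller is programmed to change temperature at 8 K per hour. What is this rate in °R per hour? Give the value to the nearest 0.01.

14.40 °R/hour

The quantity depends on a temperature interval, so only the ratio of degree sizes applies; the offset between the scales is irrelevant.
A change of 1 K is a change of 1.8°R, so 8 × 1.8 = 14.40.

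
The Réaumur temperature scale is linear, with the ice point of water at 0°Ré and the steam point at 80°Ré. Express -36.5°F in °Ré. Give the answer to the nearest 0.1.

First in Celsius: (-36.5 - 32) × 5/9 = -38.0556°C.
Linearly onto the Réaumur scale: 0 + (-38.0556 / 100) × (80 - 0) = -30.4°Ré.

-30.4°Ré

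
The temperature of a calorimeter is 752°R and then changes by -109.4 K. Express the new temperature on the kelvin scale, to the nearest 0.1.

308.4 K

Initial temperature in Celsius: (752 - 491.67) × 5/9 = 144.6278°C.
The 109.4 K change is an interval; Kelvin and Celsius degrees are the same size, so ΔC = -109.4°C.
Final Celsius temperature: 144.6278 - 109.4000 = 35.2278°C.
In kelvin: 35.2278 + 273.15 = 308.4 K.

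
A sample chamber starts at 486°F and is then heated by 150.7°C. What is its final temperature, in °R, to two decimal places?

1216.93°R

Initial temperature in Celsius: (486 - 32) × 5/9 = 252.2222°C.
Final Celsius temperature: 252.2222 + 150.7000 = 402.9222°C.
In Rankine: 402.9222 × 1.8 + 491.67 = 1216.93°R.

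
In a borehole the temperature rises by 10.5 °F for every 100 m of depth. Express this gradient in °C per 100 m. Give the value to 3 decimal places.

The quantity depends on a temperature interval, so only the ratio of degree sizes applies; the offset between the scales is irrelevant.
A change of 1°F is a change of 5/9°C, so 10.5 × 5/9 = 5.833.

5.833 °C/100 m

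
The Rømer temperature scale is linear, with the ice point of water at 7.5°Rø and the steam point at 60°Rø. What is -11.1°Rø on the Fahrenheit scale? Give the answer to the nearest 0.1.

-31.8°F

Linear interpolation between the fixed points: C = (-11.1 - 7.5) × 100 / (60 - 7.5) = -35.4286°C.
Then -35.4286 × 1.8 + 32 = -31.8°F.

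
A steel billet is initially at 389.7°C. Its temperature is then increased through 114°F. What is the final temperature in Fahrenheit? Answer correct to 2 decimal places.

847.46°F

The 114°F change is an interval, so only the factor 5/9 applies: +114 × 5/9 = +63.3333°C.
Final Celsius temperature: 389.7000 + 63.3333 = 453.0333°C.
In Fahrenheit: 453.0333 × 1.8 + 32 = 847.46°F.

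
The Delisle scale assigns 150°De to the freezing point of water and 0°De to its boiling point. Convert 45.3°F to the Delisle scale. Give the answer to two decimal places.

138.92°De

First in Celsius: (45.3 - 32) × 5/9 = 7.3889°C.
Linearly onto the Delisle scale: 150 + (7.3889 / 100) × (0 - 150) = 138.92°De.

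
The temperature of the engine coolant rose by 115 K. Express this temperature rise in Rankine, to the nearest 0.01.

For a temperature interval the offset drops out; only the factor 1.8 applies.
115 × 1.8 = 207.00.

207.00°R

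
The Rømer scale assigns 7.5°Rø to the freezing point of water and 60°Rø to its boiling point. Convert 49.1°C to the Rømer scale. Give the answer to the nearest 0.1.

33.3°Rø

Linearly onto the Rømer scale: 7.5 + (49.1000 / 100) × (60 - 7.5) = 33.3°Rø.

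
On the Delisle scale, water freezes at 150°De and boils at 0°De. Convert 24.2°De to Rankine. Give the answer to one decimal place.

Linear interpolation between the fixed points: C = (24.2 - 150) × 100 / (0 - 150) = 83.8667°C.
Then 83.8667 × 1.8 + 491.67 = 642.6°R.

642.6°R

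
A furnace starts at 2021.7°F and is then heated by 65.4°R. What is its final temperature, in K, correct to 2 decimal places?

Initial temperature in Celsius: (2021.7 - 32) × 5/9 = 1105.3889°C.
The 65.4°R change is an interval, so only the factor 5/9 applies: +65.4 × 5/9 = +36.3333°C.
Final Celsius temperature: 1105.3889 + 36.3333 = 1141.7222°C.
In kelvin: 1141.7222 + 273.15 = 1414.87 K.

1414.87 K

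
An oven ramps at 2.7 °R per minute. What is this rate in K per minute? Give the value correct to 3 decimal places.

Since only a temperature interval is involved, the additive offset between the scales drops out.
A change of 1°R is a change of 5/9 K, so 2.7 × 5/9 = 1.500.

1.500 K/minute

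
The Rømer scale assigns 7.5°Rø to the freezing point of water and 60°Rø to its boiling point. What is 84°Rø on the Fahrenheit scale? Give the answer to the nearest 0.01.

Linear interpolation between the fixed points: C = (84 - 7.5) × 100 / (60 - 7.5) = 145.7143°C.
Then 145.7143 × 1.8 + 32 = 294.29°F.

294.29°F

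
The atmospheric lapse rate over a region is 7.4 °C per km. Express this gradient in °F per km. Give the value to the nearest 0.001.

Since only a temperature interval is involved, the additive offset between the scales drops out.
A change of 1°C is a change of 1.8°F, so 7.4 × 1.8 = 13.320.

13.320 °F/km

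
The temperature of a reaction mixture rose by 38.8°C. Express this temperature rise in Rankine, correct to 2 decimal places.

69.84°R

Only the scale ratio 1.8 matters for a change in temperature.
38.8 × 1.8 = 69.84.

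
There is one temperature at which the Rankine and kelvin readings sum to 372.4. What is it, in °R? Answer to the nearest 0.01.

239.40°R

Let R be the Rankine reading. The kelvin reading is K = 5/9·R.
Require R + K = 372.4: (14/9)·R = 372.4.
R = (372.4) / (14/9) = 239.40.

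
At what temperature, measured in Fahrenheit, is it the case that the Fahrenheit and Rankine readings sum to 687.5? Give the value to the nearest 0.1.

113.9°F

Let F be the Fahrenheit reading. The Rankine reading is R = 1·F + 459.67.
Require F + R = 687.5: (2)·F + 459.67 = 687.5.
F = (687.5 - 459.67) / (2) = 113.9.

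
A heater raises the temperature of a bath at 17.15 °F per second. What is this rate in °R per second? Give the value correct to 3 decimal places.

17.150 °R/second

The quantity depends on a temperature interval, so only the ratio of degree sizes applies; the offset between the scales is irrelevant.
A change of 1°F is a change of 1°R, so 17.15 × 1 = 17.150.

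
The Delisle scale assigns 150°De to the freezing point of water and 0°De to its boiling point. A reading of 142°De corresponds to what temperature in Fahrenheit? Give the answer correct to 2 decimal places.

Linear interpolation between the fixed points: C = (142 - 150) × 100 / (0 - 150) = 5.3333°C.
Then 5.3333 × 1.8 + 32 = 41.60°F.

41.60°F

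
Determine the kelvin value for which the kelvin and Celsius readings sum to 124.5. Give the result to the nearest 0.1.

198.8 K

Let K be the kelvin reading. The Celsius reading is C = 1·K - 273.15.
Require K + C = 124.5: (2)·K - 273.15 = 124.5.
K = (124.5 + 273.15) / (2) = 198.8.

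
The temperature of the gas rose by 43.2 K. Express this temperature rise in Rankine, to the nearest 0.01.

For a temperature interval the offset drops out; only the factor 1.8 applies.
43.2 × 1.8 = 77.76.

77.76°R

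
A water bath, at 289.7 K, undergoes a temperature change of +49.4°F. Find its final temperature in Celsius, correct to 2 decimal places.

Initial temperature in Celsius: 289.7 - 273.15 = 16.5500°C.
The 49.4°F change is an interval, so only the factor 5/9 applies: +49.4 × 5/9 = +27.4444°C.
Final Celsius temperature: 16.5500 + 27.4444 = 43.9944°C.

43.99°C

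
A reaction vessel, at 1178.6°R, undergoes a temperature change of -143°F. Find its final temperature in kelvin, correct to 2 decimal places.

575.33 K

Initial temperature in Celsius: (1178.6 - 491.67) × 5/9 = 381.6278°C.
The 143°F change is an interval, so only the factor 5/9 applies: -143 × 5/9 = -79.4444°C.
Final Celsius temperature: 381.6278 - 79.4444 = 302.1833°C.
In kelvin: 302.1833 + 273.15 = 575.33 K.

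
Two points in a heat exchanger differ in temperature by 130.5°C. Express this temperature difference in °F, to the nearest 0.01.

Only the scale ratio 1.8 matters for a change in temperature.
130.5 × 1.8 = 234.90.

234.90°F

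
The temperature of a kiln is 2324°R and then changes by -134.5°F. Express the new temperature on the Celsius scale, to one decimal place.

Initial temperature in Celsius: (2324 - 491.67) × 5/9 = 1017.9611°C.
The 134.5°F change is an interval, so only the factor 5/9 applies: -134.5 × 5/9 = -74.7222°C.
Final Celsius temperature: 1017.9611 - 74.7222 = 943.2389°C.

943.2°C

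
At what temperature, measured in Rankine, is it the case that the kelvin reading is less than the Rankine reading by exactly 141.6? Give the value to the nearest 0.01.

Let R be the Rankine reading. The kelvin reading is K = 5/9·R.
Require K - R = -141.6: (-4/9)·R = -141.6.
R = (-141.6) / (-4/9) = 318.60.

318.60°R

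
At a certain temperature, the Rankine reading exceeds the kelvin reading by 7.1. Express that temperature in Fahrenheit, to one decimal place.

Let x be the kelvin reading; then the Rankine reading is 1.8·x.
(1.8·x) - x = 7.1  ⇒  (0.8)·x = 7.1  ⇒  x = 8.8750 K.
In Celsius: 8.875 - 273.15 = -264.2750°C.
In Fahrenheit: -264.2750 × 1.8 + 32 = -443.7°F.

-443.7°F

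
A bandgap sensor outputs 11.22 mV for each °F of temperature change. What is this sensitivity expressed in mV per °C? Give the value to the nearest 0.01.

20.20 mV per °C

Since only a temperature interval is involved, the additive offset between the scales drops out.
A change of 1°C is a change of 1.8°F, so per °C the value is 11.22 × 1.8 = 20.20.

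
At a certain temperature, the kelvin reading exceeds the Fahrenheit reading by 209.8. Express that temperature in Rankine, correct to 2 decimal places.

Let x be the Fahrenheit reading; then the kelvin reading is 5/9·x + 255.372.
(5/9·x + 255.372) - x = 209.8  ⇒  (-4/9)·x = -45.5722  ⇒  x = 102.5375°F.
In Celsius: (102.5375 - 32) × 5/9 = 39.1875°C.
In Rankine: 39.1875 × 1.8 + 491.67 = 562.21°R.

562.21°R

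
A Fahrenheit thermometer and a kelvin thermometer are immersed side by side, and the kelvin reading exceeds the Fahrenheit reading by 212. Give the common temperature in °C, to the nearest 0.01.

Let x be the Fahrenheit reading; then the kelvin reading is 5/9·x + 255.372.
(5/9·x + 255.372) - x = 212  ⇒  (-4/9)·x = -43.3722  ⇒  x = 97.5875°F.
In Celsius: (97.5875 - 32) × 5/9 = 36.44°C.

36.44°C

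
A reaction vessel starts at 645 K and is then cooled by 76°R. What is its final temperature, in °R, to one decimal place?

1085.0°R

Initial temperature in Celsius: 645 - 273.15 = 371.8500°C.
The 76°R change is an interval, so only the factor 5/9 applies: -76 × 5/9 = -42.2222°C.
Final Celsius temperature: 371.8500 - 42.2222 = 329.6278°C.
In Rankine: 329.6278 × 1.8 + 491.67 = 1085.0°R.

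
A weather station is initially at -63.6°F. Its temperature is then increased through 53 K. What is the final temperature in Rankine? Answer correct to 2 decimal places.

Initial temperature in Celsius: (-63.6 - 32) × 5/9 = -53.1111°C.
The 53 K change is an interval; Kelvin and Celsius degrees are the same size, so ΔC = +53°C.
Final Celsius temperature: -53.1111 + 53.0000 = -0.1111°C.
In Rankine: -0.1111 × 1.8 + 491.67 = 491.47°R.

491.47°R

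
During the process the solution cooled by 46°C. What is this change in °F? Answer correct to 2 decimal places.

82.80°F

An interval of 1°C corresponds to 1.8°F.
46 × 1.8 = 82.80.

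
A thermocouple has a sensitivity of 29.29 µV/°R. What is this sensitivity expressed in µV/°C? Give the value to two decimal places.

52.72 µV/°C

Since only a temperature interval is involved, the additive offset between the scales drops out.
A change of 1°C is a change of 1.8°R, so per °C the value is 29.29 × 1.8 = 52.72.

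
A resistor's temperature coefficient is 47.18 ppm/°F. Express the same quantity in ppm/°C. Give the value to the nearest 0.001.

The quantity depends on a temperature interval, so only the ratio of degree sizes applies; the offset between the scales is irrelevant.
A change of 1°C is a change of 1.8°F, so per °C the value is 47.18 × 1.8 = 84.924.

84.924 ppm/°C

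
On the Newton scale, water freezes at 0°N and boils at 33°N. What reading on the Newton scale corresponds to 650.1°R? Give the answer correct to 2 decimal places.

29.05°N

First in Celsius: (650.1 - 491.67) × 5/9 = 88.0167°C.
Linearly onto the Newton scale: 0 + (88.0167 / 100) × (33 - 0) = 29.05°N.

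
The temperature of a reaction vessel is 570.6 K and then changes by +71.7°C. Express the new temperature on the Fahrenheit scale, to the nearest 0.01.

696.47°F

Initial temperature in Celsius: 570.6 - 273.15 = 297.4500°C.
Final Celsius temperature: 297.4500 + 71.7000 = 369.1500°C.
In Fahrenheit: 369.1500 × 1.8 + 32 = 696.47°F.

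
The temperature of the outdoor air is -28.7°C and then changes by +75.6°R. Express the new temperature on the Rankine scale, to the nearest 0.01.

515.61°R

The 75.6°R change is an interval, so only the factor 5/9 applies: +75.6 × 5/9 = +42.0000°C.
Final Celsius temperature: -28.7000 + 42.0000 = 13.3000°C.
In Rankine: 13.3000 × 1.8 + 491.67 = 515.61°R.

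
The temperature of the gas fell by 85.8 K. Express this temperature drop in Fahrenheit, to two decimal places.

154.44°F

Only the scale ratio 1.8 matters for a change in temperature.
85.8 × 1.8 = 154.44.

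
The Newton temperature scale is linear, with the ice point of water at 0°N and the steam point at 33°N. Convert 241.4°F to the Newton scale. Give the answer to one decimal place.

First in Celsius: (241.4 - 32) × 5/9 = 116.3333°C.
Linearly onto the Newton scale: 0 + (116.3333 / 100) × (33 - 0) = 38.4°N.

38.4°N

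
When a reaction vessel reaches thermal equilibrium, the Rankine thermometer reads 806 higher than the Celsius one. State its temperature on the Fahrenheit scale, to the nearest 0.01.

Let x be the Celsius reading; then the Rankine reading is 1.8·x + 491.67.
(1.8·x + 491.67) - x = 806  ⇒  (0.8)·x = 314.33  ⇒  x = 392.9125°C.
In Fahrenheit: 392.9125 × 1.8 + 32 = 739.24°F.

739.24°F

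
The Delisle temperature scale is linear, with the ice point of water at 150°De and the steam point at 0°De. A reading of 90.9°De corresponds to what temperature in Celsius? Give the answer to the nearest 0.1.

Linear interpolation between the fixed points: C = (90.9 - 150) × 100 / (0 - 150) = 39.4000°C.

39.4°C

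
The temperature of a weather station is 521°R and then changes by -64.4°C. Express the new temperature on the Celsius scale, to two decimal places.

Initial temperature in Celsius: (521 - 491.67) × 5/9 = 16.2944°C.
Final Celsius temperature: 16.2944 - 64.4000 = -48.1056°C.

-48.11°C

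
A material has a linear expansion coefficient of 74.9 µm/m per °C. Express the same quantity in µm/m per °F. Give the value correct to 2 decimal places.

41.61 µm/m per °F

Since only a temperature interval is involved, the additive offset between the scales drops out.
A change of 1°F is a change of 5/9°C, so per °F the value is 74.9 × 5/9 = 41.61.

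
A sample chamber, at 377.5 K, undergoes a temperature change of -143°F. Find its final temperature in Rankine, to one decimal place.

536.5°R

Initial temperature in Celsius: 377.5 - 273.15 = 104.3500°C.
The 143°F change is an interval, so only the factor 5/9 applies: -143 × 5/9 = -79.4444°C.
Final Celsius temperature: 104.3500 - 79.4444 = 24.9056°C.
In Rankine: 24.9056 × 1.8 + 491.67 = 536.5°R.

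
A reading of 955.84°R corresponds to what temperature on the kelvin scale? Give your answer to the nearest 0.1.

In Celsius: (955.84 - 491.67) × 5/9 = 257.8722°C.
In kelvin: 257.8722 + 273.15 = 531.0 K.

531.0 K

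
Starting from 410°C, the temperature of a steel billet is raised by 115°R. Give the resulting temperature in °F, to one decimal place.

The 115°R change is an interval, so only the factor 5/9 applies: +115 × 5/9 = +63.8889°C.
Final Celsius temperature: 410.0000 + 63.8889 = 473.8889°C.
In Fahrenheit: 473.8889 × 1.8 + 32 = 885.0°F.

885.0°F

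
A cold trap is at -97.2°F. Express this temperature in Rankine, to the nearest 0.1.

In Celsius: (-97.2 - 32) × 5/9 = -71.7778°C.
In Rankine: -71.7778 × 1.8 + 491.67 = 362.5°R.

362.5°R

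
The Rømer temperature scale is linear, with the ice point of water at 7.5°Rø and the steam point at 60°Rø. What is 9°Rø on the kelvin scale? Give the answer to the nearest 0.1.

Linear interpolation between the fixed points: C = (9 - 7.5) × 100 / (60 - 7.5) = 2.8571°C.
Then 2.8571 + 273.15 = 276.0 K.

276.0 K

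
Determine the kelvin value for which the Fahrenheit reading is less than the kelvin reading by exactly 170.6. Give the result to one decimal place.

361.3 K

Let K be the kelvin reading. The Fahrenheit reading is F = 1.8·K - 459.67.
Require F - K = -170.6: (0.8)·K - 459.67 = -170.6.
K = (-170.6 + 459.67) / (0.8) = 361.3.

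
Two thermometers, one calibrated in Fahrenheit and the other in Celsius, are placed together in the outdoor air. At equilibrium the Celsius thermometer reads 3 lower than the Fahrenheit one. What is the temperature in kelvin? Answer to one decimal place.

236.9 K

Let x be the Fahrenheit reading; then the Celsius reading is 5/9·x - 17.7778.
(5/9·x - 17.7778) - x = -3  ⇒  (-4/9)·x = 14.7778  ⇒  x = -33.2500°F.
In Celsius: (-33.25 - 32) × 5/9 = -36.2500°C.
In kelvin: -36.2500 + 273.15 = 236.9 K.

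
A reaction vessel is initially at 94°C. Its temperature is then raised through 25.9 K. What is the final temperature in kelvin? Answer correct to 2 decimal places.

393.05 K

The 25.9 K change is an interval; Kelvin and Celsius degrees are the same size, so ΔC = +25.9°C.
Final Celsius temperature: 94.0000 + 25.9000 = 119.9000°C.
In kelvin: 119.9000 + 273.15 = 393.05 K.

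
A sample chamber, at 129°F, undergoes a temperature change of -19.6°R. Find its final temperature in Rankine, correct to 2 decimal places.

Initial temperature in Celsius: (129 - 32) × 5/9 = 53.8889°C.
The 19.6°R change is an interval, so only the factor 5/9 applies: -19.6 × 5/9 = -10.8889°C.
Final Celsius temperature: 53.8889 - 10.8889 = 43.0000°C.
In Rankine: 43.0000 × 1.8 + 491.67 = 569.07°R.

569.07°R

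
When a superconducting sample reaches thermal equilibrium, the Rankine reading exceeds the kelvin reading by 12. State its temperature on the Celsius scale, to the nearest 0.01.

Let x be the Rankine reading; then the kelvin reading is 5/9·x.
(5/9·x) - x = -12  ⇒  (-4/9)·x = -12  ⇒  x = 27.0000°R.
In Celsius: (27 - 491.67) × 5/9 = -258.15°C.

-258.15°C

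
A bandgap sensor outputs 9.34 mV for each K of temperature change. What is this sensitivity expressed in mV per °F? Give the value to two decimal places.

5.19 mV per °F

The quantity depends on a temperature interval, so only the ratio of degree sizes applies; the offset between the scales is irrelevant.
A change of 1°F is a change of 5/9 K, so per °F the value is 9.34 × 5/9 = 5.19.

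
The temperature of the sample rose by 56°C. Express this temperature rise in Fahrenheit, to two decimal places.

100.80°F

Only the scale ratio 1.8 matters for a change in temperature.
56 × 1.8 = 100.80.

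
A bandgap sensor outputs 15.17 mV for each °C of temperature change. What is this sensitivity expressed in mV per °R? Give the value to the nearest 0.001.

Since only a temperature interval is involved, the additive offset between the scales drops out.
A change of 1°R is a change of 5/9°C, so per °R the value is 15.17 × 5/9 = 8.428.

8.428 mV per °R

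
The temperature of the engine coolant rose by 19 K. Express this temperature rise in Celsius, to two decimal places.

Kelvin and Celsius degrees are the same size, so the interval is unchanged: 19.00.

19.00°C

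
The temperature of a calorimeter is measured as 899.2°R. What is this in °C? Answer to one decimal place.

226.4°C

In Celsius: (899.2 - 491.67) × 5/9 = 226.4056°C.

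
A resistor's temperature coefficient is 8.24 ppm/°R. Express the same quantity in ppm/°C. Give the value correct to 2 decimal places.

The quantity depends on a temperature interval, so only the ratio of degree sizes applies; the offset between the scales is irrelevant.
A change of 1°C is a change of 1.8°R, so per °C the value is 8.24 × 1.8 = 14.83.

14.83 ppm/°C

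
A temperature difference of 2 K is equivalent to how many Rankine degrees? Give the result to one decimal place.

3.6°R

Only the scale ratio 1.8 matters for a change in temperature.
2 × 1.8 = 3.6.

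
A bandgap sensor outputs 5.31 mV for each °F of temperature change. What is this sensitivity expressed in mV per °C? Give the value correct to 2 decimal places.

The quantity depends on a temperature interval, so only the ratio of degree sizes applies; the offset between the scales is irrelevant.
A change of 1°C is a change of 1.8°F, so per °C the value is 5.31 × 1.8 = 9.56.

9.56 mV per °C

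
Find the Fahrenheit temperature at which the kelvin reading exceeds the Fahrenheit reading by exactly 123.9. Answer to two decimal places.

Let F be the Fahrenheit reading. The kelvin reading is K = 5/9·F + 255.372.
Require K - F = 123.9: (-4/9)·F + 255.372 = 123.9.
F = (123.9 - 255.372) / (-4/9) = 295.81.

295.81°F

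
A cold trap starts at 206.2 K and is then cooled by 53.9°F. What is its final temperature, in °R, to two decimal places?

Initial temperature in Celsius: 206.2 - 273.15 = -66.9500°C.
The 53.9°F change is an interval, so only the factor 5/9 applies: -53.9 × 5/9 = -29.9444°C.
Final Celsius temperature: -66.9500 - 29.9444 = -96.8944°C.
In Rankine: -96.8944 × 1.8 + 491.67 = 317.26°R.

317.26°R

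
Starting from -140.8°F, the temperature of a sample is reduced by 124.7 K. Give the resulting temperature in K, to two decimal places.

Initial temperature in Celsius: (-140.8 - 32) × 5/9 = -96.0000°C.
The 124.7 K change is an interval; Kelvin and Celsius degrees are the same size, so ΔC = -124.7°C.
Final Celsius temperature: -96.0000 - 124.7000 = -220.7000°C.
In kelvin: -220.7000 + 273.15 = 52.45 K.

52.45 K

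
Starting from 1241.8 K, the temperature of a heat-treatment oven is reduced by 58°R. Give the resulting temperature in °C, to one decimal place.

Initial temperature in Celsius: 1241.8 - 273.15 = 968.6500°C.
The 58°R change is an interval, so only the factor 5/9 applies: -58 × 5/9 = -32.2222°C.
Final Celsius temperature: 968.6500 - 32.2222 = 936.4278°C.

936.4°C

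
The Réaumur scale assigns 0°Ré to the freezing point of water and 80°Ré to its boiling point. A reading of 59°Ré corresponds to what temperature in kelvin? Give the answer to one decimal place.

Linear interpolation between the fixed points: C = (59 - 0) × 100 / (80 - 0) = 73.7500°C.
Then 73.7500 + 273.15 = 346.9 K.

346.9 K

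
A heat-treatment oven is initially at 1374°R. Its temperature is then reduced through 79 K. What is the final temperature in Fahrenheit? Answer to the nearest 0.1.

772.1°F

Initial temperature in Celsius: (1374 - 491.67) × 5/9 = 490.1833°C.
The 79 K change is an interval; Kelvin and Celsius degrees are the same size, so ΔC = -79°C.
Final Celsius temperature: 490.1833 - 79.0000 = 411.1833°C.
In Fahrenheit: 411.1833 × 1.8 + 32 = 772.1°F.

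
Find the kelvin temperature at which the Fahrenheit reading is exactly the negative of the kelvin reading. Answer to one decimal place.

164.2 K

Let K be the kelvin reading. The Fahrenheit reading is F = 1.8·K - 459.67.
Require F = -1·K: 1.8·K - 459.67 = -1·K.
(2.8)·K = 459.67  ⇒  K = 164.2.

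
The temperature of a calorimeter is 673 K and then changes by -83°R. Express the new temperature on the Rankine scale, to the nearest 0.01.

1128.40°R

Initial temperature in Celsius: 673 - 273.15 = 399.8500°C.
The 83°R change is an interval, so only the factor 5/9 applies: -83 × 5/9 = -46.1111°C.
Final Celsius temperature: 399.8500 - 46.1111 = 353.7389°C.
In Rankine: 353.7389 × 1.8 + 491.67 = 1128.40°R.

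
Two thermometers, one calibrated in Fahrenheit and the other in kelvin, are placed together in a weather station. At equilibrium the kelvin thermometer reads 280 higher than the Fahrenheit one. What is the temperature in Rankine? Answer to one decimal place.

Let x be the Fahrenheit reading; then the kelvin reading is 5/9·x + 255.372.
(5/9·x + 255.372) - x = 280  ⇒  (-4/9)·x = 24.6278  ⇒  x = -55.4125°F.
In Celsius: (-55.4125 - 32) × 5/9 = -48.5625°C.
In Rankine: -48.5625 × 1.8 + 491.67 = 404.3°R.

404.3°R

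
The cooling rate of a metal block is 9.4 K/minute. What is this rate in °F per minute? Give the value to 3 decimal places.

16.920 °F/minute

Since only a temperature interval is involved, the additive offset between the scales drops out.
A change of 1 K is a change of 1.8°F, so 9.4 × 1.8 = 16.920.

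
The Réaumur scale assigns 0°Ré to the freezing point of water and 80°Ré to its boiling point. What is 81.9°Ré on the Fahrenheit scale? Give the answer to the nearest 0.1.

Linear interpolation between the fixed points: C = (81.9 - 0) × 100 / (80 - 0) = 102.3750°C.
Then 102.3750 × 1.8 + 32 = 216.3°F.

216.3°F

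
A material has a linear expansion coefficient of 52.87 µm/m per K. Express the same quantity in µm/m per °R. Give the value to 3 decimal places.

Since only a temperature interval is involved, the additive offset between the scales drops out.
A change of 1°R is a change of 5/9 K, so per °R the value is 52.87 × 5/9 = 29.372.

29.372 µm/m per °R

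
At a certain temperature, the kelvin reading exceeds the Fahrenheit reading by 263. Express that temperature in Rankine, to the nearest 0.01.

Let x be the Fahrenheit reading; then the kelvin reading is 5/9·x + 255.372.
(5/9·x + 255.372) - x = 263  ⇒  (-4/9)·x = 7.62778  ⇒  x = -17.1625°F.
In Celsius: (-17.1625 - 32) × 5/9 = -27.3125°C.
In Rankine: -27.3125 × 1.8 + 491.67 = 442.51°R.

442.51°R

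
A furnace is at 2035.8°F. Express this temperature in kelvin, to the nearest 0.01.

1386.37 K

In Celsius: (2035.8 - 32) × 5/9 = 1113.2222°C.
In kelvin: 1113.2222 + 273.15 = 1386.37 K.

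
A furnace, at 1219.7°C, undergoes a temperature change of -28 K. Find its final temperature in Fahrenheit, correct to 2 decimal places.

The 28 K change is an interval; Kelvin and Celsius degrees are the same size, so ΔC = -28°C.
Final Celsius temperature: 1219.7000 - 28.0000 = 1191.7000°C.
In Fahrenheit: 1191.7000 × 1.8 + 32 = 2177.06°F.

2177.06°F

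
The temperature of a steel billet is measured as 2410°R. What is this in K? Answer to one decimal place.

In Celsius: (2410 - 491.67) × 5/9 = 1065.7389°C.
In kelvin: 1065.7389 + 273.15 = 1338.9 K.

1338.9 K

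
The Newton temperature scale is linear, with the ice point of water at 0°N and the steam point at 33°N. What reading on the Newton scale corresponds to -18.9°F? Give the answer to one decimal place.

First in Celsius: (-18.9 - 32) × 5/9 = -28.2778°C.
Linearly onto the Newton scale: 0 + (-28.2778 / 100) × (33 - 0) = -9.3°N.

-9.3°N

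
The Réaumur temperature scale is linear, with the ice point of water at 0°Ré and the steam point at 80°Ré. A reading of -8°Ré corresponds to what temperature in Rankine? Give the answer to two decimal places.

473.67°R

Linear interpolation between the fixed points: C = (-8 - 0) × 100 / (80 - 0) = -10.0000°C.
Then -10.0000 × 1.8 + 491.67 = 473.67°R.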